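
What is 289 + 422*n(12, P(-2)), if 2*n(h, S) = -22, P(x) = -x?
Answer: -4353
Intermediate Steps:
n(h, S) = -11 (n(h, S) = (1/2)*(-22) = -11)
289 + 422*n(12, P(-2)) = 289 + 422*(-11) = 289 - 4642 = -4353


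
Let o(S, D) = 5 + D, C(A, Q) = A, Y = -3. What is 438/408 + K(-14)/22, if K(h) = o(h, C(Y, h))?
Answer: 871/748 ≈ 1.1644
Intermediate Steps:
K(h) = 2 (K(h) = 5 - 3 = 2)
438/408 + K(-14)/22 = 438/408 + 2/22 = 438*(1/408) + 2*(1/22) = 73/68 + 1/11 = 871/748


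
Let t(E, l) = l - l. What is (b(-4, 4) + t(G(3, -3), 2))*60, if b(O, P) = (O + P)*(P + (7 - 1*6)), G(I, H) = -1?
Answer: 0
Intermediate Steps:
b(O, P) = (1 + P)*(O + P) (b(O, P) = (O + P)*(P + (7 - 6)) = (O + P)*(P + 1) = (O + P)*(1 + P) = (1 + P)*(O + P))
t(E, l) = 0
(b(-4, 4) + t(G(3, -3), 2))*60 = ((-4 + 4 + 4**2 - 4*4) + 0)*60 = ((-4 + 4 + 16 - 16) + 0)*60 = (0 + 0)*60 = 0*60 = 0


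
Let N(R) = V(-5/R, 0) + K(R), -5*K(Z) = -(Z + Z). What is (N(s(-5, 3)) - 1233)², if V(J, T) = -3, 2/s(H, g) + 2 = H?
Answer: 1871773696/1225 ≈ 1.5280e+6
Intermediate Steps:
s(H, g) = 2/(-2 + H)
K(Z) = 2*Z/5 (K(Z) = -(-1)*(Z + Z)/5 = -(-1)*2*Z/5 = -(-2)*Z/5 = 2*Z/5)
N(R) = -3 + 2*R/5
(N(s(-5, 3)) - 1233)² = ((-3 + 2*(2/(-2 - 5))/5) - 1233)² = ((-3 + 2*(2/(-7))/5) - 1233)² = ((-3 + 2*(2*(-⅐))/5) - 1233)² = ((-3 + (⅖)*(-2/7)) - 1233)² = ((-3 - 4/35) - 1233)² = (-109/35 - 1233)² = (-43264/35)² = 1871773696/1225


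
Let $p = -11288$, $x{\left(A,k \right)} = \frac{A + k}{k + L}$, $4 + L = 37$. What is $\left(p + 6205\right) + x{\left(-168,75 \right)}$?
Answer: $- \frac{183019}{36} \approx -5083.9$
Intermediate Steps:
$L = 33$ ($L = -4 + 37 = 33$)
$x{\left(A,k \right)} = \frac{A + k}{33 + k}$ ($x{\left(A,k \right)} = \frac{A + k}{k + 33} = \frac{A + k}{33 + k}$)
$\left(p + 6205\right) + x{\left(-168,75 \right)} = \left(-11288 + 6205\right) + \frac{-168 + 75}{33 + 75} = -5083 + \frac{1}{108} \left(-93\right) = -5083 - \frac{31}{36} = - \frac{183019}{36}$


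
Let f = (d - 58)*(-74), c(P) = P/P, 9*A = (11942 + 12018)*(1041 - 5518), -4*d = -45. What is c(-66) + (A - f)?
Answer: -214600093/18 ≈ -1.1922e+7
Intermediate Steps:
d = 45/4 (d = -¼*(-45) = 45/4 ≈ 11.250)
A = -107268920/9 (A = ((11942 + 12018)*(1041 - 5518))/9 = (23960*(-4477))/9 = (⅑)*(-107268920) = -107268920/9 ≈ -1.1919e+7)
c(P) = 1
f = 6919/2 (f = (45/4 - 58)*(-74) = -187/4*(-74) = 6919/2 ≈ 3459.5)
c(-66) + (A - f) = 1 + (-107268920/9 - 1*6919/2) = 1 + (-107268920/9 - 6919/2) = 1 - 214600111/18 = -214600093/18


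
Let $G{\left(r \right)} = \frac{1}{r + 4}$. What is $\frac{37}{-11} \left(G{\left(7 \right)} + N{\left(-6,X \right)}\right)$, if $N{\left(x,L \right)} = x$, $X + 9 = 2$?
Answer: $\frac{2405}{121} \approx 19.876$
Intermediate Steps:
$G{\left(r \right)} = \frac{1}{4 + r}$
$X = -7$ ($X = -9 + 2 = -7$)
$\frac{37}{-11} \left(G{\left(7 \right)} + N{\left(-6,X \right)}\right) = \frac{37}{-11} \left(\frac{1}{4 + 7} - 6\right) = 37 \left(- \frac{1}{11}\right) \left(\frac{1}{11} - 6\right) = - \frac{37 \left(\frac{1}{11} - 6\right)}{11} = \left(- \frac{37}{11}\right) \left(- \frac{65}{11}\right) = \frac{2405}{121}$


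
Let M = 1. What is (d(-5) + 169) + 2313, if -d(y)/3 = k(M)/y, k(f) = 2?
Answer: 12416/5 ≈ 2483.2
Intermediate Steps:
d(y) = -6/y
(d(-5) + 169) + 2313 = (-6/(-5) + 169) + 2313 = (-6*(-⅕) + 169) + 2313 = (6/5 + 169) + 2313 = 851/5 + 2313 = 12416/5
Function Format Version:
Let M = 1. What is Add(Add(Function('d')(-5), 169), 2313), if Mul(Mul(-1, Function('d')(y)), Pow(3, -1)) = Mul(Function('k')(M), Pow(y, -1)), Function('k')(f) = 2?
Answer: Rational(12416, 5) ≈ 2483.2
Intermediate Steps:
Function('d')(y) = Mul(-6, Pow(y, -1)) (Function('d')(y) = Mul(-3, Mul(2, Pow(y, -1))) = Mul(-6, Pow(y, -1)))
Add(Add(Function('d')(-5), 169), 2313) = Add(Add(Mul(-6, Pow(-5, -1)), 169), 2313) = Add(Add(Mul(-6, Rational(-1, 5)), 169), 2313) = Add(Add(Rational(6, 5), 169), 2313) = Add(Rational(851, 5), 2313) = Rational(12416, 5)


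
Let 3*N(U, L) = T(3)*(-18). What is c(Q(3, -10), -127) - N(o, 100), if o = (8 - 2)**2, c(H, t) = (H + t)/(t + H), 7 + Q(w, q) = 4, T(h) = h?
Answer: 19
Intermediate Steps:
Q(w, q) = -3 (Q(w, q) = -7 + 4 = -3)
c(H, t) = 1 (c(H, t) = (H + t)/(H + t) = 1)
o = 36 (o = 6**2 = 36)
N(U, L) = -18 (N(U, L) = (3*(-18))/3 = (1/3)*(-54) = -18)
c(Q(3, -10), -127) - N(o, 100) = 1 - 1*(-18) = 1 + 18 = 19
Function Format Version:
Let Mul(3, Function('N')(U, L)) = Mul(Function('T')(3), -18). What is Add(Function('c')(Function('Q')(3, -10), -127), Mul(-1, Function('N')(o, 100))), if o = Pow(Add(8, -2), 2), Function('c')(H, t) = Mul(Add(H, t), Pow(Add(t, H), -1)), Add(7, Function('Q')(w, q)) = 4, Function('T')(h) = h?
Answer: 19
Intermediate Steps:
Function('Q')(w, q) = -3 (Function('Q')(w, q) = Add(-7, 4) = -3)
Function('c')(H, t) = 1 (Function('c')(H, t) = Mul(Add(H, t), Pow(Add(H, t), -1)) = 1)
o = 36 (o = Pow(6, 2) = 36)
Function('N')(U, L) = -18 (Function('N')(U, L) = Mul(Rational(1, 3), Mul(3, -18)) = Mul(Rational(1, 3), -54) = -18)
Add(Function('c')(Function('Q')(3, -10), -127), Mul(-1, Function('N')(o, 100))) = Add(1, Mul(-1, -18)) = Add(1, 18) = 19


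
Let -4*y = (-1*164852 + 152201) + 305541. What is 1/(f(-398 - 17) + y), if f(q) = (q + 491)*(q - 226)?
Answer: -2/243877 ≈ -8.2008e-6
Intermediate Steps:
y = -146445/2 (y = -((-1*164852 + 152201) + 305541)/4 = -((-164852 + 152201) + 305541)/4 = -(-12651 + 305541)/4 = -1/4*292890 = -146445/2 ≈ -73223.)
f(q) = (-226 + q)*(491 + q) (f(q) = (491 + q)*(-226 + q) = (-226 + q)*(491 + q))
1/(f(-398 - 17) + y) = 1/((-110966 + (-398 - 17)**2 + 265*(-398 - 17)) - 146445/2) = 1/((-110966 + (-415)**2 + 265*(-415)) - 146445/2) = 1/((-110966 + 172225 - 109975) - 146445/2) = 1/(-48716 - 146445/2) = 1/(-243877/2) = -2/243877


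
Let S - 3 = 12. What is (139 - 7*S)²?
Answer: 1156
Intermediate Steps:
S = 15 (S = 3 + 12 = 15)
(139 - 7*S)² = (139 - 7*15)² = (139 - 1*105)² = (139 - 105)² = 34² = 1156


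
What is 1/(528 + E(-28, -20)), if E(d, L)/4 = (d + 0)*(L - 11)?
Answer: 1/4000 ≈ 0.00025000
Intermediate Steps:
E(d, L) = 4*d*(-11 + L) (E(d, L) = 4*((d + 0)*(L - 11)) = 4*(d*(-11 + L)) = 4*d*(-11 + L))
1/(528 + E(-28, -20)) = 1/(528 + 4*(-28)*(-11 - 20)) = 1/(528 + 4*(-28)*(-31)) = 1/(528 + 3472) = 1/4000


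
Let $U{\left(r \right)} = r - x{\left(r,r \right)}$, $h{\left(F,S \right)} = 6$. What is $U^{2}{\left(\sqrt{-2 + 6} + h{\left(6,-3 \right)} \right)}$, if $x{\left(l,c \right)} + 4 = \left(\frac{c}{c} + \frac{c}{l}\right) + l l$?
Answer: $2916$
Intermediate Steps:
$x{\left(l,c \right)} = -3 + l^{2} + \frac{c}{l}$ ($x{\left(l,c \right)} = -4 + \left(\left(\frac{c}{c} + \frac{c}{l}\right) + l l\right) = -4 + \left(\left(1 + \frac{c}{l}\right) + l^{2}\right) = -4 + \left(1 + l^{2} + \frac{c}{l}\right) = -3 + l^{2} + \frac{c}{l}$)
$U{\left(r \right)} = 2 + r - r^{2}$ ($U{\left(r \right)} = r - \left(-3 + r^{2} + \frac{r}{r}\right) = r - \left(-3 + r^{2} + 1\right) = r - \left(-2 + r^{2}\right) = 2 + r - r^{2}$)
$U^{2}{\left(\sqrt{-2 + 6} + h{\left(6,-3 \right)} \right)} = \left(2 + \left(\sqrt{-2 + 6} + 6\right) - \left(\sqrt{-2 + 6} + 6\right)^{2}\right)^{2} = \left(2 + \left(\sqrt{4} + 6\right) - \left(\sqrt{4} + 6\right)^{2}\right)^{2} = \left(2 + \left(2 + 6\right) - \left(2 + 6\right)^{2}\right)^{2} = \left(2 + 8 - 8^{2}\right)^{2} = \left(2 + 8 - 64\right)^{2} = \left(-54\right)^{2} = 2916$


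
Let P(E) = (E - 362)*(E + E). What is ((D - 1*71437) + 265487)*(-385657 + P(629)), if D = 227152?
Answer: -20963644742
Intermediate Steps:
P(E) = 2*E*(-362 + E) (P(E) = (-362 + E)*(2*E) = 2*E*(-362 + E))
((D - 1*71437) + 265487)*(-385657 + P(629)) = ((227152 - 1*71437) + 265487)*(-385657 + 2*629*(-362 + 629)) = ((227152 - 71437) + 265487)*(-385657 + 2*629*267) = (155715 + 265487)*(-385657 + 335886) = 421202*(-49771) = -20963644742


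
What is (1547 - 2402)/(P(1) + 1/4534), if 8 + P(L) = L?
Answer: 1292190/10579 ≈ 122.15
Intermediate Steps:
P(L) = -8 + L
(1547 - 2402)/(P(1) + 1/4534) = (1547 - 2402)/((-8 + 1) + 1/4534) = -855/(-7 + 1/4534) = -855/(-31737/4534) = -855*(-4534/31737) = 1292190/10579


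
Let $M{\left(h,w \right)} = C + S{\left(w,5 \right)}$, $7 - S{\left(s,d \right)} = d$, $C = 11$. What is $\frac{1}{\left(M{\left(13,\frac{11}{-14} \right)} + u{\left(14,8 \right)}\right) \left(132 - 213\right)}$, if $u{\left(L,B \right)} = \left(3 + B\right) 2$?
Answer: $- \frac{1}{2835} \approx -0.00035273$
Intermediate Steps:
$S{\left(s,d \right)} = 7 - d$
$u{\left(L,B \right)} = 6 + 2 B$
$M{\left(h,w \right)} = 13$ ($M{\left(h,w \right)} = 11 + \left(7 - 5\right) = 11 + 2 = 13$)
$\frac{1}{\left(M{\left(13,\frac{11}{-14} \right)} + u{\left(14,8 \right)}\right) \left(132 - 213\right)} = \frac{1}{\left(13 + \left(6 + 2 \cdot 8\right)\right) \left(132 - 213\right)} = \frac{1}{\left(13 + \left(6 + 16\right)\right) \left(-81\right)} = \frac{1}{\left(13 + 22\right) \left(-81\right)} = \frac{1}{35 \left(-81\right)} = \frac{1}{-2835} = - \frac{1}{2835}$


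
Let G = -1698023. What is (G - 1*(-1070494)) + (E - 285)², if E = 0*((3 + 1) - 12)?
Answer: -546304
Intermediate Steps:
E = 0 (E = 0*(4 - 12) = 0*(-8) = 0)
(G - 1*(-1070494)) + (E - 285)² = (-1698023 - 1*(-1070494)) + (0 - 285)² = (-1698023 + 1070494) + (-285)² = -627529 + 81225 = -546304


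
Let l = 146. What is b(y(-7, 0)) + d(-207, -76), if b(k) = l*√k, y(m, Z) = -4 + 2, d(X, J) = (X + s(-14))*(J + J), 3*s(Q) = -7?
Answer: 95456/3 + 146*I*√2 ≈ 31819.0 + 206.48*I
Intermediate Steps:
s(Q) = -7/3 (s(Q) = (⅓)*(-7) = -7/3)
d(X, J) = 2*J*(-7/3 + X) (d(X, J) = (X - 7/3)*(J + J) = (-7/3 + X)*(2*J) = 2*J*(-7/3 + X))
y(m, Z) = -2
b(k) = 146*√k
b(y(-7, 0)) + d(-207, -76) = 146*√(-2) + (⅔)*(-76)*(-7 + 3*(-207)) = 146*(I*√2) + (⅔)*(-76)*(-7 - 621) = 146*I*√2 + (⅔)*(-76)*(-628) = 146*I*√2 + 95456/3 = 95456/3 + 146*I*√2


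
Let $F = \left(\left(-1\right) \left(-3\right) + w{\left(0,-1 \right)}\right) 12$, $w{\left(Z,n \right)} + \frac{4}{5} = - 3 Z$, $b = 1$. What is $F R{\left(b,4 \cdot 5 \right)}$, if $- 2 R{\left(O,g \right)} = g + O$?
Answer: $- \frac{1386}{5} \approx -277.2$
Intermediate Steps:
$w{\left(Z,n \right)} = - \frac{4}{5} - 3 Z$
$R{\left(O,g \right)} = - \frac{O}{2} - \frac{g}{2}$ ($R{\left(O,g \right)} = - \frac{g + O}{2} = - \frac{O + g}{2} = - \frac{O}{2} - \frac{g}{2}$)
$F = \frac{132}{5}$ ($F = \left(\left(-1\right) \left(-3\right) - \frac{4}{5}\right) 12 = \left(3 + \left(- \frac{4}{5} + 0\right)\right) 12 = \left(3 - \frac{4}{5}\right) 12 = \frac{11}{5} \cdot 12 = \frac{132}{5} \approx 26.4$)
$F R{\left(b,4 \cdot 5 \right)} = \frac{132 \left(\left(- \frac{1}{2}\right) 1 - \frac{4 \cdot 5}{2}\right)}{5} = \frac{132 \left(- \frac{1}{2} - 10\right)}{5} = \frac{132}{5} \left(- \frac{21}{2}\right) = - \frac{1386}{5}$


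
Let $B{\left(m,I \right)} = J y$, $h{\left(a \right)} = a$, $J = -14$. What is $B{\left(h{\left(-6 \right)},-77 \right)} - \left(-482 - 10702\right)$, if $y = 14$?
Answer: $10988$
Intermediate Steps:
$B{\left(m,I \right)} = -196$ ($B{\left(m,I \right)} = \left(-14\right) 14 = -196$)
$B{\left(h{\left(-6 \right)},-77 \right)} - \left(-482 - 10702\right) = -196 - \left(-482 - 10702\right) = -196 - -11184 = -196 + 11184 = 10988$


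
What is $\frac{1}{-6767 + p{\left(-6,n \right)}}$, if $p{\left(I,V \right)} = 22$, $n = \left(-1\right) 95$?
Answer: $- \frac{1}{6745} \approx -0.00014826$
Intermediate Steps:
$n = -95$
$\frac{1}{-6767 + p{\left(-6,n \right)}} = \frac{1}{-6767 + 22} = \frac{1}{-6745} = - \frac{1}{6745}$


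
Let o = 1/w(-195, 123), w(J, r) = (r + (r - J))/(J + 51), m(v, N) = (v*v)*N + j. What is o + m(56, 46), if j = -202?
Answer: 7058630/49 ≈ 1.4405e+5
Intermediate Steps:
m(v, N) = -202 + N*v**2 (m(v, N) = (v*v)*N - 202 = v**2*N - 202 = N*v**2 - 202 = -202 + N*v**2)
w(J, r) = (-J + 2*r)/(51 + J) (w(J, r) = (r + (r - J))/(51 + J) = (-J + 2*r)/(51 + J))
o = -16/49 (o = 1/((-1*(-195) + 2*123)/(51 - 195)) = 1/((195 + 246)/(-144)) = 1/(-1/144*441) = 1/(-49/16) = -16/49 ≈ -0.32653)
o + m(56, 46) = -16/49 + (-202 + 46*56**2) = -16/49 + (-202 + 46*3136) = -16/49 + (-202 + 144256) = -16/49 + 144054 = 7058630/49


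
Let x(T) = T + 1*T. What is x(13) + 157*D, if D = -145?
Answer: -22739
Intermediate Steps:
x(T) = 2*T (x(T) = T + T = 2*T)
x(13) + 157*D = 2*13 + 157*(-145) = 26 - 22765 = -22739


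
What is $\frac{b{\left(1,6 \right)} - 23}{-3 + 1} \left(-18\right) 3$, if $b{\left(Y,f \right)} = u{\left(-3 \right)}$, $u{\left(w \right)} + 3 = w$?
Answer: $-783$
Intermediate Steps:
$u{\left(w \right)} = -3 + w$
$b{\left(Y,f \right)} = -6$ ($b{\left(Y,f \right)} = -3 - 3 = -6$)
$\frac{b{\left(1,6 \right)} - 23}{-3 + 1} \left(-18\right) 3 = \frac{-6 - 23}{-3 + 1} \left(-18\right) 3 = - \frac{29}{-2} \left(-18\right) 3 = \left(-29\right) \left(- \frac{1}{2}\right) \left(-18\right) 3 = \frac{29}{2} \left(-18\right) 3 = \left(-261\right) 3 = -783$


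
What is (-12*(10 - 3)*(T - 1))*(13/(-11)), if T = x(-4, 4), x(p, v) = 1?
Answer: 0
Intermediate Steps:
T = 1
(-12*(10 - 3)*(T - 1))*(13/(-11)) = (-12*(10 - 3)*(1 - 1))*(13/(-11)) = (-84*0)*(13*(-1/11)) = -12*0*(-13/11) = 0*(-13/11) = 0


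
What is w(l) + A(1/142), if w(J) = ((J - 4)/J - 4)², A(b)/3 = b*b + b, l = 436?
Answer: 2174420725/239568484 ≈ 9.0764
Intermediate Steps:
A(b) = 3*b + 3*b² (A(b) = 3*(b*b + b) = 3*(b² + b) = 3*(b + b²) = 3*b + 3*b²)
w(J) = (-4 + (-4 + J)/J)² (w(J) = ((-4 + J)/J - 4)² = (-4 + (-4 + J)/J)²)
w(l) + A(1/142) = (4 + 3*436)²/436² + 3*(1 + 1/142)/142 = (4 + 1308)²/190096 + 3*(1/142)*(1 + 1/142) = (1/190096)*1312² + 3*(1/142)*(143/142) = (1/190096)*1721344 + 429/20164 = 107584/11881 + 429/20164 = 2174420725/239568484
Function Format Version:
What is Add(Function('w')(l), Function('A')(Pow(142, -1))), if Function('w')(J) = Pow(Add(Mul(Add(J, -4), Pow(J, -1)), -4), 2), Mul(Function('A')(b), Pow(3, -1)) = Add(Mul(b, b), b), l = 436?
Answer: Rational(2174420725, 239568484) ≈ 9.0764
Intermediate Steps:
Function('A')(b) = Add(Mul(3, b), Mul(3, Pow(b, 2))) (Function('A')(b) = Mul(3, Add(Mul(b, b), b)) = Mul(3, Add(Pow(b, 2), b)) = Mul(3, Add(b, Pow(b, 2))) = Add(Mul(3, b), Mul(3, Pow(b, 2))))
Function('w')(J) = Pow(Add(-4, Mul(Pow(J, -1), Add(-4, J))), 2) (Function('w')(J) = Pow(Add(Mul(Add(-4, J), Pow(J, -1)), -4), 2) = Pow(Add(Mul(Pow(J, -1), Add(-4, J)), -4), 2) = Pow(Add(-4, Mul(Pow(J, -1), Add(-4, J))), 2))
Add(Function('w')(l), Function('A')(Pow(142, -1))) = Add(Mul(Pow(436, -2), Pow(Add(4, Mul(3, 436)), 2)), Mul(3, Pow(142, -1), Add(1, Pow(142, -1)))) = Add(Mul(Rational(1, 190096), Pow(Add(4, 1308), 2)), Mul(3, Rational(1, 142), Add(1, Rational(1, 142)))) = Add(Mul(Rational(1, 190096), Pow(1312, 2)), Mul(3, Rational(1, 142), Rational(143, 142))) = Add(Mul(Rational(1, 190096), 1721344), Rational(429, 20164)) = Add(Rational(107584, 11881), Rational(429, 20164)) = Rational(2174420725, 239568484)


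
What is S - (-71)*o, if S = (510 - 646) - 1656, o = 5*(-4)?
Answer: -3212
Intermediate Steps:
o = -20
S = -1792 (S = -136 - 1656 = -1792)
S - (-71)*o = -1792 - (-71)*(-20) = -1792 - 1*1420 = -1792 - 1420 = -3212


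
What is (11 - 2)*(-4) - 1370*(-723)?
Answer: 990474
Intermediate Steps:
(11 - 2)*(-4) - 1370*(-723) = 9*(-4) + 990510 = -36 + 990510 = 990474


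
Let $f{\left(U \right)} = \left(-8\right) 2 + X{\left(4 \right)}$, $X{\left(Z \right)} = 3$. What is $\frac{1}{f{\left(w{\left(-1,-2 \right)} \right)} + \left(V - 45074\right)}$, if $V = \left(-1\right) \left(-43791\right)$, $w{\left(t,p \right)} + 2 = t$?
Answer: $- \frac{1}{1296} \approx -0.0007716$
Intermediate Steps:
$w{\left(t,p \right)} = -2 + t$
$V = 43791$
$f{\left(U \right)} = -13$ ($f{\left(U \right)} = \left(-8\right) 2 + 3 = -16 + 3 = -13$)
$\frac{1}{f{\left(w{\left(-1,-2 \right)} \right)} + \left(V - 45074\right)} = \frac{1}{-13 + \left(43791 - 45074\right)} = \frac{1}{-13 - 1283} = \frac{1}{-1296} = - \frac{1}{1296}$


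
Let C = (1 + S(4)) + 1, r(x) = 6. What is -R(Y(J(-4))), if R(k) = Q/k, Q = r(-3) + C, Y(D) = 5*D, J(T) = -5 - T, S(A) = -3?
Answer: 1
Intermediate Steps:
C = -1 (C = (1 - 3) + 1 = -2 + 1 = -1)
Q = 5 (Q = 6 - 1 = 5)
R(k) = 5/k
-R(Y(J(-4))) = -5/(5*(-5 - 1*(-4))) = -5/(5*(-5 + 4)) = -5/(5*(-1)) = -5/(-5) = -5*(-1)/5 = -1*(-1) = 1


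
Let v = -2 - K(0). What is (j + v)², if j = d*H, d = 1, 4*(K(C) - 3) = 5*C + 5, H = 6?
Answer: 1/16 ≈ 0.062500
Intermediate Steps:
K(C) = 17/4 + 5*C/4 (K(C) = 3 + (5*C + 5)/4 = 3 + (5 + 5*C)/4 = 3 + (5/4 + 5*C/4) = 17/4 + 5*C/4)
v = -25/4 (v = -2 - (17/4 + (5/4)*0) = -2 - (17/4 + 0) = -2 - 1*17/4 = -2 - 17/4 = -25/4 ≈ -6.2500)
j = 6 (j = 1*6 = 6)
(j + v)² = (6 - 25/4)² = (-¼)² = 1/16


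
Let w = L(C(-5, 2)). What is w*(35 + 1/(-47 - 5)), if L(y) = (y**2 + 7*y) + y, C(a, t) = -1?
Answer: -12733/52 ≈ -244.87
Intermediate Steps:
L(y) = y**2 + 8*y
w = -7 (w = -(8 - 1) = -1*7 = -7)
w*(35 + 1/(-47 - 5)) = -7*(35 + 1/(-47 - 5)) = -7*(35 + 1/(-52)) = -7*(35 - 1/52) = -7*1819/52 = -12733/52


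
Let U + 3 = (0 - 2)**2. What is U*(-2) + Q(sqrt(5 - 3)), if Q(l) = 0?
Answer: -2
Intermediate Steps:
U = 1 (U = -3 + (0 - 2)**2 = -3 + (-2)**2 = -3 + 4 = 1)
U*(-2) + Q(sqrt(5 - 3)) = 1*(-2) + 0 = -2 + 0 = -2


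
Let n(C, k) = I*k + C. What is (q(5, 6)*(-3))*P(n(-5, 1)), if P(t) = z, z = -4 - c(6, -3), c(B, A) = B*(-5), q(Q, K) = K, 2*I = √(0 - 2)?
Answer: -468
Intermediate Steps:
I = I*√2/2 (I = √(0 - 2)/2 = √(-2)/2 = (I*√2)/2 = I*√2/2 ≈ 0.70711*I)
c(B, A) = -5*B
n(C, k) = C + I*k*√2/2 (n(C, k) = (I*√2/2)*k + C = I*k*√2/2 + C = C + I*k*√2/2)
z = 26 (z = -4 - (-5)*6 = -4 - 1*(-30) = -4 + 30 = 26)
P(t) = 26
(q(5, 6)*(-3))*P(n(-5, 1)) = (6*(-3))*26 = -18*26 = -468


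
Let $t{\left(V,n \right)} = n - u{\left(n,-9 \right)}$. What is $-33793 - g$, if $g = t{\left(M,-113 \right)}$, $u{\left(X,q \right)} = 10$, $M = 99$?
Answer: $-33670$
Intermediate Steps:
$t{\left(V,n \right)} = -10 + n$ ($t{\left(V,n \right)} = n - 10 = -10 + n$)
$g = -123$ ($g = -10 - 113 = -123$)
$-33793 - g = -33793 - -123 = -33793 + 123 = -33670$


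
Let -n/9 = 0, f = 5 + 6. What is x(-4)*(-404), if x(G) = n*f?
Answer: 0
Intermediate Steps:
f = 11
n = 0 (n = -9*0 = 0)
x(G) = 0 (x(G) = 0*11 = 0)
x(-4)*(-404) = 0*(-404) = 0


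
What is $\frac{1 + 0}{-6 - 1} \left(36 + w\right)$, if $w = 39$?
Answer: $- \frac{75}{7} \approx -10.714$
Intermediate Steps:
$\frac{1 + 0}{-6 - 1} \left(36 + w\right) = \frac{1 + 0}{-6 - 1} \left(36 + 39\right) = 1 \frac{1}{-7} \cdot 75 = 1 \left(- \frac{1}{7}\right) 75 = \left(- \frac{1}{7}\right) 75 = - \frac{75}{7}$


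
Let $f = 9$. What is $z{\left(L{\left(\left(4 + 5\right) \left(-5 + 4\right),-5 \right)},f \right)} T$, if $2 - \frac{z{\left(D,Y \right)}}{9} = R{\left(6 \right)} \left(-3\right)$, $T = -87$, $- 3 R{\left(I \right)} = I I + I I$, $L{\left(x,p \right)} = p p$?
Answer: $54810$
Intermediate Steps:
$L{\left(x,p \right)} = p^{2}$
$R{\left(I \right)} = - \frac{2 I^{2}}{3}$ ($R{\left(I \right)} = - \frac{I I + I I}{3} = - \frac{I^{2} + I^{2}}{3} = - \frac{2 I^{2}}{3}$)
$z{\left(D,Y \right)} = -630$ ($z{\left(D,Y \right)} = 18 - 9 - \frac{2 \cdot 6^{2}}{3} \left(-3\right) = 18 - 9 \left(- \frac{2}{3}\right) 36 \left(-3\right) = 18 - 9 \left(\left(-24\right) \left(-3\right)\right) = 18 - 648 = -630$)
$z{\left(L{\left(\left(4 + 5\right) \left(-5 + 4\right),-5 \right)},f \right)} T = \left(-630\right) \left(-87\right) = 54810$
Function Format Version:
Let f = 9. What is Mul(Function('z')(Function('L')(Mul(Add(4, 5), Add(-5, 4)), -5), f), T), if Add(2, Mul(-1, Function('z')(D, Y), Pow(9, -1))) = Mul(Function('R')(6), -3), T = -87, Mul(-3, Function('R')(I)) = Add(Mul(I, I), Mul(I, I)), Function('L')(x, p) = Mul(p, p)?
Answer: 54810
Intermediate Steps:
Function('L')(x, p) = Pow(p, 2)
Function('R')(I) = Mul(Rational(-2, 3), Pow(I, 2)) (Function('R')(I) = Mul(Rational(-1, 3), Add(Mul(I, I), Mul(I, I))) = Mul(Rational(-1, 3), Add(Pow(I, 2), Pow(I, 2))) = Mul(Rational(-1, 3), Mul(2, Pow(I, 2))) = Mul(Rational(-2, 3), Pow(I, 2)))
Function('z')(D, Y) = -630 (Function('z')(D, Y) = Add(18, Mul(-9, Mul(Mul(Rational(-2, 3), Pow(6, 2)), -3))) = Add(18, Mul(-9, Mul(Mul(Rational(-2, 3), 36), -3))) = Add(18, Mul(-9, Mul(-24, -3))) = Add(18, Mul(-9, 72)) = Add(18, -648) = -630)
Mul(Function('z')(Function('L')(Mul(Add(4, 5), Add(-5, 4)), -5), f), T) = Mul(-630, -87) = 54810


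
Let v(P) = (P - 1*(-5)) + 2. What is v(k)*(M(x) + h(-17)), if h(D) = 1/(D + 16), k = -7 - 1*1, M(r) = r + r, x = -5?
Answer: 11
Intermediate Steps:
M(r) = 2*r
k = -8 (k = -7 - 1 = -8)
h(D) = 1/(16 + D)
v(P) = 7 + P (v(P) = (P + 5) + 2 = (5 + P) + 2 = 7 + P)
v(k)*(M(x) + h(-17)) = (7 - 8)*(2*(-5) + 1/(16 - 17)) = -(-10 + 1/(-1)) = -(-10 - 1) = -1*(-11) = 11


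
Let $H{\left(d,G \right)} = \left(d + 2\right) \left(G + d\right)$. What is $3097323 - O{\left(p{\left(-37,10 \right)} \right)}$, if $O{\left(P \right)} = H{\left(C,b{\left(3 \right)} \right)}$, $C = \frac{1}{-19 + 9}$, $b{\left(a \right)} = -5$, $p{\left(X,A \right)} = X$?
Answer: $\frac{309733269}{100} \approx 3.0973 \cdot 10^{6}$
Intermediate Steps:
$C = - \frac{1}{10}$ ($C = \frac{1}{-10} = - \frac{1}{10} \approx -0.1$)
$H{\left(d,G \right)} = \left(2 + d\right) \left(G + d\right)$
$O{\left(P \right)} = - \frac{969}{100}$ ($O{\left(P \right)} = \left(- \frac{1}{10}\right)^{2} + 2 \left(-5\right) + 2 \left(- \frac{1}{10}\right) - - \frac{1}{2} = \frac{1}{100} - 10 - \frac{1}{5} + \frac{1}{2} = - \frac{969}{100}$)
$3097323 - O{\left(p{\left(-37,10 \right)} \right)} = 3097323 - - \frac{969}{100} = 3097323 + \frac{969}{100} = \frac{309733269}{100}$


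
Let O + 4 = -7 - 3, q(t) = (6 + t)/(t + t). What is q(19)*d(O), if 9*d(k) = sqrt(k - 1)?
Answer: 25*I*sqrt(15)/342 ≈ 0.28311*I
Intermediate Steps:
q(t) = (6 + t)/(2*t) (q(t) = (6 + t)/((2*t)) = (6 + t)*(1/(2*t)) = (6 + t)/(2*t))
O = -14 (O = -4 + (-7 - 3) = -4 - 10 = -14)
d(k) = sqrt(-1 + k)/9 (d(k) = sqrt(k - 1)/9 = sqrt(-1 + k)/9)
q(19)*d(O) = ((1/2)*(6 + 19)/19)*(sqrt(-1 - 14)/9) = ((1/2)*(1/19)*25)*(sqrt(-15)/9) = 25*((I*sqrt(15))/9)/38 = 25*(I*sqrt(15)/9)/38 = 25*I*sqrt(15)/342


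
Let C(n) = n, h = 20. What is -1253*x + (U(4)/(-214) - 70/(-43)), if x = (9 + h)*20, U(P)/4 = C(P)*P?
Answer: -3343724626/4601 ≈ -7.2674e+5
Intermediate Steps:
U(P) = 4*P² (U(P) = 4*(P*P) = 4*P²)
x = 580 (x = (9 + 20)*20 = 29*20 = 580)
-1253*x + (U(4)/(-214) - 70/(-43)) = -1253*580 + ((4*4²)/(-214) - 70/(-43)) = -726740 + ((4*16)*(-1/214) - 70*(-1/43)) = -726740 + (64*(-1/214) + 70/43) = -726740 + (-32/107 + 70/43) = -726740 + 6114/4601 = -3343724626/4601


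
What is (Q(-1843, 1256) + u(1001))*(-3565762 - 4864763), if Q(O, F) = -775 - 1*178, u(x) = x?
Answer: -404665200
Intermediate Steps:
Q(O, F) = -953 (Q(O, F) = -775 - 178 = -953)
(Q(-1843, 1256) + u(1001))*(-3565762 - 4864763) = (-953 + 1001)*(-3565762 - 4864763) = 48*(-8430525) = -404665200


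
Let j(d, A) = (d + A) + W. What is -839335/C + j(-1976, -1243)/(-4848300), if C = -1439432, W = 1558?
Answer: 1017934694263/1744699541400 ≈ 0.58344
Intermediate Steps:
j(d, A) = 1558 + A + d (j(d, A) = (d + A) + 1558 = (A + d) + 1558 = 1558 + A + d)
-839335/C + j(-1976, -1243)/(-4848300) = -839335/(-1439432) + (1558 - 1243 - 1976)/(-4848300) = -839335*(-1/1439432) - 1661*(-1/4848300) = 839335/1439432 + 1661/4848300 = 1017934694263/1744699541400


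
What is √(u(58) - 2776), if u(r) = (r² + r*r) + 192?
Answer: 4*√259 ≈ 64.374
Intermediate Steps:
u(r) = 192 + 2*r² (u(r) = (r² + r²) + 192 = 2*r² + 192 = 192 + 2*r²)
√(u(58) - 2776) = √((192 + 2*58²) - 2776) = √((192 + 2*3364) - 2776) = √((192 + 6728) - 2776) = √(6920 - 2776) = √4144 = 4*√259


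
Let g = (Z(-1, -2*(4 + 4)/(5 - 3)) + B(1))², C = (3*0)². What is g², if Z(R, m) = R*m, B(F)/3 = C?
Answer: 4096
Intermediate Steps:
C = 0 (C = 0² = 0)
B(F) = 0 (B(F) = 3*0 = 0)
g = 64 (g = (-(-2)/((5 - 3)/(4 + 4)) + 0)² = (-(-2)/(2/8) + 0)² = (-(-2)/(2*(⅛)) + 0)² = (-(-2)/¼ + 0)² = (-(-2)*4 + 0)² = (-1*(-8) + 0)² = (8 + 0)² = 8² = 64)
g² = 64² = 4096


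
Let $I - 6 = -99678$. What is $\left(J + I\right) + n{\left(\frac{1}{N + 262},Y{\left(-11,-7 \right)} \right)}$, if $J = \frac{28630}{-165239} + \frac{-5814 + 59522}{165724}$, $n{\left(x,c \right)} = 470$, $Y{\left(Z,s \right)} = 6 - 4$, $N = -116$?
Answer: $- \frac{679137546832295}{6846017009} \approx -99202.0$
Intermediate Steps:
$I = -99672$ ($I = 6 - 99678 = -99672$)
$Y{\left(Z,s \right)} = 2$
$J = \frac{1032494523}{6846017009}$ ($J = 28630 \left(- \frac{1}{165239}\right) + 53708 \cdot \frac{1}{165724} = - \frac{28630}{165239} + \frac{13427}{41431} = \frac{1032494523}{6846017009} \approx 0.15082$)
$\left(J + I\right) + n{\left(\frac{1}{N + 262},Y{\left(-11,-7 \right)} \right)} = \left(\frac{1032494523}{6846017009} - 99672\right) + 470 = - \frac{682355174826525}{6846017009} + 470 = - \frac{679137546832295}{6846017009}$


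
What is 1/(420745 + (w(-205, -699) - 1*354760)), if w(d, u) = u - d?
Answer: 1/65491 ≈ 1.5269e-5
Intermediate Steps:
1/(420745 + (w(-205, -699) - 1*354760)) = 1/(420745 + ((-699 - 1*(-205)) - 1*354760)) = 1/(420745 + ((-699 + 205) - 354760)) = 1/(420745 + (-494 - 354760)) = 1/(420745 - 355254) = 1/65491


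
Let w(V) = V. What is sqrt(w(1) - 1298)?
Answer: I*sqrt(1297) ≈ 36.014*I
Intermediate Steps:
sqrt(w(1) - 1298) = sqrt(1 - 1298) = sqrt(-1297) = I*sqrt(1297)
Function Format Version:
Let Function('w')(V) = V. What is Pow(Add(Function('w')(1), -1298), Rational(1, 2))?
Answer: Mul(I, Pow(1297, Rational(1, 2))) ≈ Mul(36.014, I)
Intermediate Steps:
Pow(Add(Function('w')(1), -1298), Rational(1, 2)) = Pow(Add(1, -1298), Rational(1, 2)) = Pow(-1297, Rational(1, 2)) = Mul(I, Pow(1297, Rational(1, 2)))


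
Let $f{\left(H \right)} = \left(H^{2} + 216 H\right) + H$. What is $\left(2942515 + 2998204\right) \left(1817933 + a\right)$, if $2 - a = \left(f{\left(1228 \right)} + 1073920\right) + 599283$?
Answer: $-9681756094432$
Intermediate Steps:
$f{\left(H \right)} = H^{2} + 217 H$
$a = -3447661$ ($a = 2 - \left(\left(1228 \left(217 + 1228\right) + 1073920\right) + 599283\right) = 2 - \left(\left(1228 \cdot 1445 + 1073920\right) + 599283\right) = 2 - \left(\left(1774460 + 1073920\right) + 599283\right) = 2 - \left(2848380 + 599283\right) = 2 - 3447663 = -3447661$)
$\left(2942515 + 2998204\right) \left(1817933 + a\right) = \left(2942515 + 2998204\right) \left(1817933 - 3447661\right) = 5940719 \left(-1629728\right) = -9681756094432$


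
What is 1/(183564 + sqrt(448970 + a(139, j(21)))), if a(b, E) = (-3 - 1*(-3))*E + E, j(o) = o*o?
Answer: 183564/33695292685 - sqrt(449411)/33695292685 ≈ 5.4279e-6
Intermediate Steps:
j(o) = o**2
a(b, E) = E (a(b, E) = (-3 + 3)*E + E = 0*E + E = 0 + E = E)
1/(183564 + sqrt(448970 + a(139, j(21)))) = 1/(183564 + sqrt(448970 + 21**2)) = 1/(183564 + sqrt(448970 + 441)) = 1/(183564 + sqrt(449411))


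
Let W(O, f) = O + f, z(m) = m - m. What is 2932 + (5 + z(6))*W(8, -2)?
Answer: 2962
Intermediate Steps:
z(m) = 0
2932 + (5 + z(6))*W(8, -2) = 2932 + (5 + 0)*(8 - 2) = 2932 + 5*6 = 2932 + 30 = 2962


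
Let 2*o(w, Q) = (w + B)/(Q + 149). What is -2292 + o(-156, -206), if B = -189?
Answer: -86981/38 ≈ -2289.0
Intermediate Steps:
o(w, Q) = (-189 + w)/(2*(149 + Q)) (o(w, Q) = ((w - 189)/(Q + 149))/2 = ((-189 + w)/(149 + Q))/2 = (-189 + w)/(2*(149 + Q)))
-2292 + o(-156, -206) = -2292 + (-189 - 156)/(2*(149 - 206)) = -2292 + (½)*(-345)/(-57) = -2292 + (½)*(-1/57)*(-345) = -2292 + 115/38 = -86981/38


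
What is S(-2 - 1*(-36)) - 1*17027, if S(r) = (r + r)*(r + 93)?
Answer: -8391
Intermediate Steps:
S(r) = 2*r*(93 + r) (S(r) = (2*r)*(93 + r) = 2*r*(93 + r))
S(-2 - 1*(-36)) - 1*17027 = 2*(-2 - 1*(-36))*(93 + (-2 - 1*(-36))) - 1*17027 = 2*(-2 + 36)*(93 + (-2 + 36)) - 17027 = 2*34*(93 + 34) - 17027 = 2*34*127 - 17027 = 8636 - 17027 = -8391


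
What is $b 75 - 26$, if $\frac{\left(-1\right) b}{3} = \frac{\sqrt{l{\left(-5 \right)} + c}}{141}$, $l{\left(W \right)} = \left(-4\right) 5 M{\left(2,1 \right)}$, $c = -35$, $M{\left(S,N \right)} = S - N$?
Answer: $-26 - \frac{75 i \sqrt{55}}{47} \approx -26.0 - 11.834 i$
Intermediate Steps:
$l{\left(W \right)} = -20$ ($l{\left(W \right)} = \left(-4\right) 5 \left(2 - 1\right) = - 20 \left(2 - 1\right) = \left(-20\right) 1 = -20$)
$b = - \frac{i \sqrt{55}}{47}$ ($b = - 3 \frac{\sqrt{-20 - 35}}{141} = - 3 \sqrt{-55} \cdot \frac{1}{141} = - 3 i \sqrt{55} \cdot \frac{1}{141} = - 3 \frac{i \sqrt{55}}{141} = - \frac{i \sqrt{55}}{47} \approx - 0.15779 i$)
$b 75 - 26 = - \frac{i \sqrt{55}}{47} \cdot 75 - 26 = - \frac{75 i \sqrt{55}}{47} - 26 = -26 - \frac{75 i \sqrt{55}}{47}$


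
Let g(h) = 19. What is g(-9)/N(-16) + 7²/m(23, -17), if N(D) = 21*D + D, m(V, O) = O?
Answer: -17571/5984 ≈ -2.9363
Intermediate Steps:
N(D) = 22*D
g(-9)/N(-16) + 7²/m(23, -17) = 19/((22*(-16))) + 7²/(-17) = 19/(-352) + 49*(-1/17) = 19*(-1/352) - 49/17 = -19/352 - 49/17 = -17571/5984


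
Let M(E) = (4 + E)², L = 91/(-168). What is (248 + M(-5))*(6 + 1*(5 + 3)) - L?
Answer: 83677/24 ≈ 3486.5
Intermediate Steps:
L = -13/24 (L = 91*(-1/168) = -13/24 ≈ -0.54167)
(248 + M(-5))*(6 + 1*(5 + 3)) - L = (248 + (4 - 5)²)*(6 + 1*(5 + 3)) - 1*(-13/24) = (248 + (-1)²)*(6 + 1*8) + 13/24 = (248 + 1)*(6 + 8) + 13/24 = 249*14 + 13/24 = 3486 + 13/24 = 83677/24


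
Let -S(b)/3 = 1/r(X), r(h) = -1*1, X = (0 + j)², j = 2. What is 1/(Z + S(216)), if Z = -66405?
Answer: -1/66402 ≈ -1.5060e-5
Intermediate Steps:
X = 4 (X = (0 + 2)² = 2² = 4)
r(h) = -1
S(b) = 3 (S(b) = -3/(-1) = -3*(-1) = 3)
1/(Z + S(216)) = 1/(-66405 + 3) = 1/(-66402) = -1/66402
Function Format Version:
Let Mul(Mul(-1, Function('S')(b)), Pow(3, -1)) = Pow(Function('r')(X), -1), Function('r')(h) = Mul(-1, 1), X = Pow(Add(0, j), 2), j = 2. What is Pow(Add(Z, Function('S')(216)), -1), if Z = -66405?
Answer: Rational(-1, 66402) ≈ -1.5060e-5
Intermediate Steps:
X = 4 (X = Pow(Add(0, 2), 2) = Pow(2, 2) = 4)
Function('r')(h) = -1
Function('S')(b) = 3 (Function('S')(b) = Mul(-3, Pow(-1, -1)) = Mul(-3, -1) = 3)
Pow(Add(Z, Function('S')(216)), -1) = Pow(Add(-66405, 3), -1) = Pow(-66402, -1) = Rational(-1, 66402)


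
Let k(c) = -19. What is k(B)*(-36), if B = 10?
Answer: 684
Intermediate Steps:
k(B)*(-36) = -19*(-36) = 684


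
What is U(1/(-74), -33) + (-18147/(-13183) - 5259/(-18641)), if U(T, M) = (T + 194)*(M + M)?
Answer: -116397681013557/9092539211 ≈ -12801.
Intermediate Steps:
U(T, M) = 2*M*(194 + T) (U(T, M) = (194 + T)*(2*M) = 2*M*(194 + T))
U(1/(-74), -33) + (-18147/(-13183) - 5259/(-18641)) = 2*(-33)*(194 + 1/(-74)) + (-18147/(-13183) - 5259/(-18641)) = 2*(-33)*(194 - 1/74) + (-18147*(-1/13183) - 5259*(-1/18641)) = 2*(-33)*(14355/74) + (18147/13183 + 5259/18641) = -473715/37 + 407607624/245744303 = -116397681013557/9092539211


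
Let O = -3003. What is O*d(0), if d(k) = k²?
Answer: 0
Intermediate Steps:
O*d(0) = -3003*0² = -3003*0 = 0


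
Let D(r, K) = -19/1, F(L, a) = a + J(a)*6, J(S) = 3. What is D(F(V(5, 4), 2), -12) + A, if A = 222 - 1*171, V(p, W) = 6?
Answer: 32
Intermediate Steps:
A = 51 (A = 222 - 171 = 51)
F(L, a) = 18 + a (F(L, a) = a + 3*6 = a + 18 = 18 + a)
D(r, K) = -19 (D(r, K) = -19*1 = -19)
D(F(V(5, 4), 2), -12) + A = -19 + 51 = 32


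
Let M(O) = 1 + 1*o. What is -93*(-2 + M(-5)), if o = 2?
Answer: -93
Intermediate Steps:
M(O) = 3 (M(O) = 1 + 1*2 = 1 + 2 = 3)
-93*(-2 + M(-5)) = -93*(-2 + 3) = -93*1 = -93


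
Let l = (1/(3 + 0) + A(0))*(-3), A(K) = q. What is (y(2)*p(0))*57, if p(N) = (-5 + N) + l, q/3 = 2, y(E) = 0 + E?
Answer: -2736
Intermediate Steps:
y(E) = E
q = 6 (q = 3*2 = 6)
A(K) = 6
l = -19 (l = (1/(3 + 0) + 6)*(-3) = (1/3 + 6)*(-3) = (⅓ + 6)*(-3) = (19/3)*(-3) = -19)
p(N) = -24 + N (p(N) = (-5 + N) - 19 = -24 + N)
(y(2)*p(0))*57 = (2*(-24 + 0))*57 = (2*(-24))*57 = -48*57 = -2736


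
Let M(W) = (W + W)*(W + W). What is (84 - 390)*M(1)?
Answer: -1224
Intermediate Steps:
M(W) = 4*W**2 (M(W) = (2*W)*(2*W) = 4*W**2)
(84 - 390)*M(1) = (84 - 390)*(4*1**2) = -1224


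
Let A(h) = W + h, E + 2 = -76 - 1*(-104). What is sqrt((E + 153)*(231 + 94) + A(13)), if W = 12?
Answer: 10*sqrt(582) ≈ 241.25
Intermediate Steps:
E = 26 (E = -2 + (-76 - 1*(-104)) = -2 + (-76 + 104) = -2 + 28 = 26)
A(h) = 12 + h
sqrt((E + 153)*(231 + 94) + A(13)) = sqrt((26 + 153)*(231 + 94) + (12 + 13)) = sqrt(179*325 + 25) = sqrt(58175 + 25) = sqrt(58200) = 10*sqrt(582)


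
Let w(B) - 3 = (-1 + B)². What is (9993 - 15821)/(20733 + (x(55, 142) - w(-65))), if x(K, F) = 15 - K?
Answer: -2914/8167 ≈ -0.35680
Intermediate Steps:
w(B) = 3 + (-1 + B)²
(9993 - 15821)/(20733 + (x(55, 142) - w(-65))) = (9993 - 15821)/(20733 + ((15 - 1*55) - (3 + (-1 - 65)²))) = -5828/(20733 + ((15 - 55) - (3 + (-66)²))) = -5828/(20733 + (-40 - (3 + 4356))) = -5828/(20733 + (-40 - 1*4359)) = -5828/(20733 + (-40 - 4359)) = -5828/(20733 - 4399) = -5828/16334 = -5828*1/16334 = -2914/8167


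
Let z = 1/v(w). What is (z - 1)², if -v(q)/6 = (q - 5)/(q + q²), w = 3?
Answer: 0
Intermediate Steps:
v(q) = -6*(-5 + q)/(q + q²) (v(q) = -6*(q - 5)/(q + q²) = -6*(-5 + q)/(q + q²))
z = 1 (z = 1/(6*(5 - 1*3)/(3*(1 + 3))) = 1/(6*(⅓)*(5 - 3)/4) = 1/(6*(⅓)*(¼)*2) = 1/1 = 1)
(z - 1)² = (1 - 1)² = 0² = 0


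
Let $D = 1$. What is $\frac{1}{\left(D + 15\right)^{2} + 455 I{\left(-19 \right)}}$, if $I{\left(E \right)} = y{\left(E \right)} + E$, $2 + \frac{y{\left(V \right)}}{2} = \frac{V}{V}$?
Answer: $- \frac{1}{9299} \approx -0.00010754$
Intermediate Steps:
$y{\left(V \right)} = -2$ ($y{\left(V \right)} = -4 + 2 \frac{V}{V} = -4 + 2 \cdot 1 = -4 + 2 = -2$)
$I{\left(E \right)} = -2 + E$
$\frac{1}{\left(D + 15\right)^{2} + 455 I{\left(-19 \right)}} = \frac{1}{\left(1 + 15\right)^{2} + 455 \left(-2 - 19\right)} = \frac{1}{16^{2} + 455 \left(-21\right)} = \frac{1}{256 - 9555} = \frac{1}{-9299} = - \frac{1}{9299}$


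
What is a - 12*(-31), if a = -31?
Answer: 341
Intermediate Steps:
a - 12*(-31) = -31 - 12*(-31) = -31 + 372 = 341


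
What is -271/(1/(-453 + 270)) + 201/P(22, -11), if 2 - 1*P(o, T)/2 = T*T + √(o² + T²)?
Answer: 1344541497/27112 + 2211*√5/27112 ≈ 49592.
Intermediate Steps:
P(o, T) = 4 - 2*T² - 2*√(T² + o²) (P(o, T) = 4 - 2*(T*T + √(o² + T²)) = 4 - 2*(T² + √(T² + o²)) = 4 + (-2*T² - 2*√(T² + o²)) = 4 - 2*T² - 2*√(T² + o²))
-271/(1/(-453 + 270)) + 201/P(22, -11) = -271/(1/(-453 + 270)) + 201/(4 - 2*(-11)² - 2*√((-11)² + 22²)) = -271/(1/(-183)) + 201/(4 - 2*121 - 2*√(121 + 484)) = -271/(-1/183) + 201/(4 - 242 - 22*√5) = -271*(-183) + 201/(4 - 242 - 22*√5) = 49593 + 201/(4 - 242 - 22*√5) = 49593 + 201/(-238 - 22*√5)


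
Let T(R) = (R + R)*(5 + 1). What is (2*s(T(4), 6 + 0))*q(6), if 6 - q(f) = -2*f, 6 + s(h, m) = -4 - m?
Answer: -576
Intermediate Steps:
T(R) = 12*R (T(R) = (2*R)*6 = 12*R)
s(h, m) = -10 - m (s(h, m) = -6 + (-4 - m) = -10 - m)
q(f) = 6 + 2*f (q(f) = 6 - (-2)*f = 6 + 2*f)
(2*s(T(4), 6 + 0))*q(6) = (2*(-10 - (6 + 0)))*(6 + 2*6) = (2*(-10 - 1*6))*(6 + 12) = (2*(-10 - 6))*18 = (2*(-16))*18 = -32*18 = -576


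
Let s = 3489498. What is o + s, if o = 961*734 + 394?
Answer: 4195266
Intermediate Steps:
o = 705768 (o = 705374 + 394 = 705768)
o + s = 705768 + 3489498 = 4195266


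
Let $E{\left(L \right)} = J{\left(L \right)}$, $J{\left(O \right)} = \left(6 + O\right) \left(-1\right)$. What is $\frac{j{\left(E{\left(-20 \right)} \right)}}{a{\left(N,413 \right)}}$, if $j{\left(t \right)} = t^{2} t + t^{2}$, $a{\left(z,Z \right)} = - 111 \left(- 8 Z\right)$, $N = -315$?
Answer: $\frac{35}{4366} \approx 0.0080165$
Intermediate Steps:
$J{\left(O \right)} = -6 - O$
$E{\left(L \right)} = -6 - L$
$a{\left(z,Z \right)} = 888 Z$
$j{\left(t \right)} = t^{2} + t^{3}$ ($j{\left(t \right)} = t^{3} + t^{2} = t^{2} + t^{3}$)
$\frac{j{\left(E{\left(-20 \right)} \right)}}{a{\left(N,413 \right)}} = \frac{\left(-6 - -20\right)^{2} \left(1 - -14\right)}{888 \cdot 413} = \frac{\left(-6 + 20\right)^{2} \left(1 + \left(-6 + 20\right)\right)}{366744} = 14^{2} \left(1 + 14\right) \frac{1}{366744} = 196 \cdot 15 \cdot \frac{1}{366744} = 2940 \cdot \frac{1}{366744} = \frac{35}{4366}$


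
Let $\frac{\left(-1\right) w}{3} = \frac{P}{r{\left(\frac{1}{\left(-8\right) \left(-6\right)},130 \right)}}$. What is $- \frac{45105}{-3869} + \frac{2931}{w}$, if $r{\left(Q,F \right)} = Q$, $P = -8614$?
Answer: $\frac{255526501}{21914016} \approx 11.66$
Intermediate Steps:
$w = 1240416$ ($w = - 3 \left(- \frac{8614}{\frac{1}{\left(-8\right) \left(-6\right)}}\right) = - 3 \left(- \frac{8614}{\frac{1}{48}}\right) = - 3 \left(- 8614 \frac{1}{\frac{1}{48}}\right) = - 3 \left(\left(-8614\right) 48\right) = \left(-3\right) \left(-413472\right) = 1240416$)
$- \frac{45105}{-3869} + \frac{2931}{w} = - \frac{45105}{-3869} + \frac{2931}{1240416} = \left(-45105\right) \left(- \frac{1}{3869}\right) + 2931 \cdot \frac{1}{1240416} = \frac{45105}{3869} + \frac{977}{413472} = \frac{255526501}{21914016}$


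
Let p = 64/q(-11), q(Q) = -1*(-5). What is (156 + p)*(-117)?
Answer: -98748/5 ≈ -19750.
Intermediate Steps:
q(Q) = 5
p = 64/5 ≈ 12.800
(156 + p)*(-117) = (156 + 64/5)*(-117) = (844/5)*(-117) = -98748/5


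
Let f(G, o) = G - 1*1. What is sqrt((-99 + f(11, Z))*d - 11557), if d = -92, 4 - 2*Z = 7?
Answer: I*sqrt(3369) ≈ 58.043*I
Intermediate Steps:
Z = -3/2 (Z = 2 - 1/2*7 = 2 - 7/2 = -3/2 ≈ -1.5000)
f(G, o) = -1 + G (f(G, o) = G - 1 = -1 + G)
sqrt((-99 + f(11, Z))*d - 11557) = sqrt((-99 + (-1 + 11))*(-92) - 11557) = sqrt((-99 + 10)*(-92) - 11557) = sqrt(-89*(-92) - 11557) = sqrt(8188 - 11557) = sqrt(-3369) = I*sqrt(3369)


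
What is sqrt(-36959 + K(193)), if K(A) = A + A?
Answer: I*sqrt(36573) ≈ 191.24*I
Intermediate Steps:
K(A) = 2*A
sqrt(-36959 + K(193)) = sqrt(-36959 + 2*193) = sqrt(-36959 + 386) = sqrt(-36573) = I*sqrt(36573)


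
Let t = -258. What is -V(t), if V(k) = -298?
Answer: 298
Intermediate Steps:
-V(t) = -1*(-298) = 298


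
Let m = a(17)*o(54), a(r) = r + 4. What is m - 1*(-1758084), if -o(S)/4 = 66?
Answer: 1752540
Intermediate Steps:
a(r) = 4 + r
o(S) = -264 (o(S) = -4*66 = -264)
m = -5544 (m = (4 + 17)*(-264) = 21*(-264) = -5544)
m - 1*(-1758084) = -5544 - 1*(-1758084) = -5544 + 1758084 = 1752540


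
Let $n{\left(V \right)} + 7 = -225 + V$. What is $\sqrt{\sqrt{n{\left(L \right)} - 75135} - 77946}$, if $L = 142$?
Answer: $\sqrt{-77946 + 5 i \sqrt{3009}} \approx 0.491 + 279.19 i$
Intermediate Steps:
$n{\left(V \right)} = -232 + V$ ($n{\left(V \right)} = -7 + \left(-225 + V\right) = -232 + V$)
$\sqrt{\sqrt{n{\left(L \right)} - 75135} - 77946} = \sqrt{\sqrt{\left(-232 + 142\right) - 75135} - 77946} = \sqrt{\sqrt{-90 - 75135} - 77946} = \sqrt{\sqrt{-75225} - 77946} = \sqrt{5 i \sqrt{3009} - 77946} = \sqrt{-77946 + 5 i \sqrt{3009}}$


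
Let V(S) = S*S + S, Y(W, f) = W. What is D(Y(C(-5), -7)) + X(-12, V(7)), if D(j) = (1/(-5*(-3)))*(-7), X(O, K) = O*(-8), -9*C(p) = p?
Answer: 1433/15 ≈ 95.533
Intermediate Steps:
C(p) = -p/9
V(S) = S + S² (V(S) = S² + S = S + S²)
X(O, K) = -8*O
D(j) = -7/15 (D(j) = -⅕*(-⅓)*(-7) = (1/15)*(-7) = -7/15)
D(Y(C(-5), -7)) + X(-12, V(7)) = -7/15 - 8*(-12) = -7/15 + 96 = 1433/15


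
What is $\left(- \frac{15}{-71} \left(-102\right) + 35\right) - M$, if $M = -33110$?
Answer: $\frac{2351765}{71} \approx 33123.0$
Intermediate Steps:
$\left(- \frac{15}{-71} \left(-102\right) + 35\right) - M = \left(- \frac{15}{-71} \left(-102\right) + 35\right) - -33110 = \left(\left(-15\right) \left(- \frac{1}{71}\right) \left(-102\right) + 35\right) + 33110 = \left(\frac{15}{71} \left(-102\right) + 35\right) + 33110 = \left(- \frac{1530}{71} + 35\right) + 33110 = \frac{955}{71} + 33110 = \frac{2351765}{71}$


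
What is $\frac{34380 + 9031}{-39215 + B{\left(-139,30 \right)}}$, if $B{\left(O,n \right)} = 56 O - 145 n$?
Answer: $- \frac{43411}{51349} \approx -0.84541$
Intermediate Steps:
$B{\left(O,n \right)} = - 145 n + 56 O$
$\frac{34380 + 9031}{-39215 + B{\left(-139,30 \right)}} = \frac{34380 + 9031}{-39215 + \left(\left(-145\right) 30 + 56 \left(-139\right)\right)} = \frac{43411}{-39215 - 12134} = \frac{43411}{-51349} = 43411 \left(- \frac{1}{51349}\right) = - \frac{43411}{51349}$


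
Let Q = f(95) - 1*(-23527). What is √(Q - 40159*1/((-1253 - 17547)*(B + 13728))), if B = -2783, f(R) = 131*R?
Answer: √3807604453425471985/10288300 ≈ 189.66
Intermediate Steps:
Q = 35972 (Q = 131*95 - 1*(-23527) = 12445 + 23527 = 35972)
√(Q - 40159*1/((-1253 - 17547)*(B + 13728))) = √(35972 - 40159*1/((-2783 + 13728)*(-1253 - 17547))) = √(35972 - 40159/((-18800*10945))) = √(35972 - 40159/(-205766000)) = √(35972 - 40159*(-1/205766000)) = √(35972 + 40159/205766000) = √(7401814592159/205766000) = √3807604453425471985/10288300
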